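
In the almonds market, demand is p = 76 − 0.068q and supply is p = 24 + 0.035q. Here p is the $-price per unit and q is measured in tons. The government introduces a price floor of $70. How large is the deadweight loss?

Competitive equilibrium: 76 − 0.068q = 24 + 0.035q → q* = 504.85437, p* = 41.6699.
At the floor p = 70, quantity demanded = (76 − 70)/0.068 = 88.23529.
Sellers' marginal cost at q' = 88.23529: 24 + 0.035·88.23529 = 27.08824.
Δq = 504.85437 − 88.23529 = 416.61908; wedge = 70 − 27.08824 = 42.91176.
Welfare loss = ½ × 416.61908 × 42.91176 = $8938.93.

$8938.93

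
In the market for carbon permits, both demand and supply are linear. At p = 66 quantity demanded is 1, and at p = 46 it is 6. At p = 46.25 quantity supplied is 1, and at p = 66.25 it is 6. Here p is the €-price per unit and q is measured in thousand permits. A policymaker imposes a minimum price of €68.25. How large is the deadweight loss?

€36.75 thousand

Demand slope = (46 − 66)/(6 − 1) = −4, so p = 70 − 4q.
Supply slope = (66.25 − 46.25)/(6 − 1) = 4, so p = 42.25 + 4q.
Competitive equilibrium: 70 − 4q = 42.25 + 4q → q* = 3.4688, p* = 56.125.
At the floor p = 68.25, quantity demanded = (70 − 68.25)/4 = 0.4375.
Sellers' marginal cost at q' = 0.4375: 42.25 + 4·0.4375 = 44.
Δq = 3.4688 − 0.4375 = 3.0313; wedge = 68.25 − 44 = 24.25.
Welfare loss = ½ × 3.0313 × 24.25 = €36.75 thousand.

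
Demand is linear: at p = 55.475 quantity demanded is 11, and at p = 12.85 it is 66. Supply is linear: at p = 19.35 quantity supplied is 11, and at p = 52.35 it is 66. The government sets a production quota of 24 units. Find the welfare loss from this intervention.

121.11

Demand slope = (12.85 − 55.475)/(66 − 11) = −0.775, so p = 64 − 0.775q.
Supply slope = (52.35 − 19.35)/(66 − 11) = 0.6, so p = 12.75 + 0.6q.
Competitive equilibrium: 64 − 0.775q = 12.75 + 0.6q → q* = 37.2727, p* = 35.1136.
At q = 24: demand price = 64 − 0.775·24 = 45.4; supply price = 12.75 + 0.6·24 = 27.15.
Δq = 37.2727 − 24 = 13.2727; wedge = 45.4 − 27.15 = 18.25.
Deadweight loss = ½ × 13.2727 × 18.25 = 121.11.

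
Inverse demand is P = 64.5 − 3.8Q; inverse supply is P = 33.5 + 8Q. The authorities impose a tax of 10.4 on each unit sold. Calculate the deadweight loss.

4.58

Competitive equilibrium: 64.5 − 3.8Q = 33.5 + 8Q → Q* = 2.6271, P* = 54.5169.
With the tax, the buyer price exceeds the seller price by 10.4: (64.5 − 3.8Q) − (33.5 + 8Q) = 10.4 → Q' = 1.7458.
ΔQ = 2.6271 − 1.7458 = 0.8813; the wedge equals the tax, 10.4.
The triangle = ½ × 0.8813 × 10.4 = 4.58.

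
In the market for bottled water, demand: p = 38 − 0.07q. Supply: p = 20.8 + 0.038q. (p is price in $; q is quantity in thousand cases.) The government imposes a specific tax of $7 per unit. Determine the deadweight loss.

Competitive equilibrium: 38 − 0.07q = 20.8 + 0.038q → q* = 159.2593, p* = 26.8519.
With the tax, the buyer price exceeds the seller price by 7: (38 − 0.07q) − (20.8 + 0.038q) = 7 → q' = 94.4444.
Δq = 159.2593 − 94.4444 = 64.8149; the wedge equals the tax, 7.
Welfare loss = ½ × 64.8149 × 7 = $226.85 thousand.

$226.85 thousand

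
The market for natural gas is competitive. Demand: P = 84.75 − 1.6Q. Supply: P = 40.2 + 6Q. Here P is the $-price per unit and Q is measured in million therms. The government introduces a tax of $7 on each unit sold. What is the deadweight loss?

Competitive equilibrium: 84.75 − 1.6Q = 40.2 + 6Q → Q* = 5.8618, P* = 75.3711.
With the tax, the buyer price exceeds the seller price by 7: (84.75 − 1.6Q) − (40.2 + 6Q) = 7 → Q' = 4.9408.
ΔQ = 5.8618 − 4.9408 = 0.921; the wedge equals the tax, 7.
Deadweight loss = ½ × 0.921 × 7 = $3.22 million.

$3.22 million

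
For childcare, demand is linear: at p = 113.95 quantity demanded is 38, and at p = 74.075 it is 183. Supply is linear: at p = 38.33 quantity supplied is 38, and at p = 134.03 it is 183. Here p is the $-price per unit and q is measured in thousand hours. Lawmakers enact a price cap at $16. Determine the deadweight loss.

Demand slope = (74.075 − 113.95)/(183 − 38) = −0.275, so p = 124.4 − 0.275q.
Supply slope = (134.03 − 38.33)/(183 − 38) = 0.66, so p = 13.25 + 0.66q.
Competitive equilibrium: 124.4 − 0.275q = 13.25 + 0.66q → q* = 118.877, p* = 91.7088.
At the ceiling p = 16, quantity supplied = (16 − 13.25)/0.66 = 4.1667.
Willingness to pay at q' = 4.1667: 124.4 − 0.275·4.1667 = 123.2542.
Δq = 118.877 − 4.1667 = 114.7103; wedge = 123.2542 − 16 = 107.2542.
DWL = ½ × 114.7103 × 107.2542 = $6151.58 thousand.

$6151.58 thousand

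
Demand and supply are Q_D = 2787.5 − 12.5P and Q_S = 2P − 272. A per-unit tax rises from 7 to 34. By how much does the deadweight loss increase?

954.31

In inverse form: demand P = 223 − 0.08Q, supply P = 136 + 0.5Q.
Competitive equilibrium: 223 − 0.08Q = 136 + 0.5Q → Q* = 150, P* = 211.
For a per-unit tax t: ΔQ = t/0.58, so DWL = ½·t·(t/0.58) = t²/1.16.
At t = 7: DWL = 42.241. At t = 34: DWL = 996.552.
Increase = 996.552 − 42.241 = 954.31.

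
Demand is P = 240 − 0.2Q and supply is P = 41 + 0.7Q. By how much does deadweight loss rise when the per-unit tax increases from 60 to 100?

Competitive equilibrium: 240 − 0.2Q = 41 + 0.7Q → Q* = 221.1111, P* = 195.7778.
For a per-unit tax t: ΔQ = t/0.9, so DWL = ½·t·(t/0.9) = t²/1.8.
At t = 60: DWL = 2000. At t = 100: DWL = 5555.556.
Increase = 5555.556 − 2000 = 3555.56.

3555.56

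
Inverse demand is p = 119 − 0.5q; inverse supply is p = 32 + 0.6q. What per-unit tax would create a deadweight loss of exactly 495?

Competitive equilibrium: 119 − 0.5q = 32 + 0.6q → q* = 79.0909, p* = 79.4545.
A tax t gives Δq = t/1.1 and wedge t, so DWL = t²/2.2.
t²/2.2 = 495 → t² = 1089 → t = 33.

33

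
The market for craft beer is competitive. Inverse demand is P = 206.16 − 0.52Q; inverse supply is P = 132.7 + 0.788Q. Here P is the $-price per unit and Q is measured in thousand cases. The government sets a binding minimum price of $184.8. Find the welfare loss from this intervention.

Competitive equilibrium: 206.16 − 0.52Q = 132.7 + 0.788Q → Q* = 56.1621, P* = 176.9557.
At the floor P = 184.8, quantity demanded = (206.16 − 184.8)/0.52 = 41.0769.
Sellers' marginal cost at Q' = 41.0769: 132.7 + 0.788·41.0769 = 165.0686.
ΔQ = 56.1621 − 41.0769 = 15.0852; wedge = 184.8 − 165.0686 = 19.7314.
DWL = ½ × 15.0852 × 19.7314 = $148.83 thousand.

$148.83 thousand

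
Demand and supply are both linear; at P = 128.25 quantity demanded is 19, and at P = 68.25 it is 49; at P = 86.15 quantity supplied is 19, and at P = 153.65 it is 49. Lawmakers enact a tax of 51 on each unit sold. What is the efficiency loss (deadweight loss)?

306

Demand slope = (68.25 − 128.25)/(49 − 19) = −2, so P = 166.25 − 2Q.
Supply slope = (153.65 − 86.15)/(49 − 19) = 2.25, so P = 43.4 + 2.25Q.
Competitive equilibrium: 166.25 − 2Q = 43.4 + 2.25Q → Q* = 28.9059, P* = 108.4382.
With the tax, the buyer price exceeds the seller price by 51: (166.25 − 2Q) − (43.4 + 2.25Q) = 51 → Q' = 16.9059.
ΔQ = 28.9059 − 16.9059 = 12; the wedge equals the tax, 51.
Deadweight loss = ½ × 12 × 51 = 306.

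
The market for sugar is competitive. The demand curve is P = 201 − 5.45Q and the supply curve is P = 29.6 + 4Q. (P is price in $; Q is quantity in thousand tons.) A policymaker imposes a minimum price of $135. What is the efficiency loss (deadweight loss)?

$171.66 thousand

Competitive equilibrium: 201 − 5.45Q = 29.6 + 4Q → Q* = 18.1376, P* = 102.1503.
At the floor P = 135, quantity demanded = (201 − 135)/5.45 = 12.1101.
Sellers' marginal cost at Q' = 12.1101: 29.6 + 4·12.1101 = 78.0404.
ΔQ = 18.1376 − 12.1101 = 6.0275; wedge = 135 − 78.0404 = 56.9596.
The triangle = ½ × 6.0275 × 56.9596 = $171.66 thousand.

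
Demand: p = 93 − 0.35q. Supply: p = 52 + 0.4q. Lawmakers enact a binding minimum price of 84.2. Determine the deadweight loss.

326.87

Competitive equilibrium: 93 − 0.35q = 52 + 0.4q → q* = 54.6667, p* = 73.8667.
At the floor p = 84.2, quantity demanded = (93 − 84.2)/0.35 = 25.1429.
Sellers' marginal cost at q' = 25.1429: 52 + 0.4·25.1429 = 62.0572.
Δq = 54.6667 − 25.1429 = 29.5238; wedge = 84.2 − 62.0572 = 22.1428.
Deadweight loss = ½ × 29.5238 × 22.1428 = 326.87.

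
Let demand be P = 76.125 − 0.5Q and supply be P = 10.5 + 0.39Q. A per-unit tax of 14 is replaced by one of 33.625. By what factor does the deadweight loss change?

Competitive equilibrium: 76.125 − 0.5Q = 10.5 + 0.39Q → Q* = 73.736, P* = 39.257.
For a per-unit tax t: ΔQ = t/0.89, so DWL = ½·t·(t/0.89) = t²/1.78.
At t = 14: DWL = 110.112. At t = 33.625: DWL = 635.191.
Ratio = (33.625/14)² = 5.769.

5.769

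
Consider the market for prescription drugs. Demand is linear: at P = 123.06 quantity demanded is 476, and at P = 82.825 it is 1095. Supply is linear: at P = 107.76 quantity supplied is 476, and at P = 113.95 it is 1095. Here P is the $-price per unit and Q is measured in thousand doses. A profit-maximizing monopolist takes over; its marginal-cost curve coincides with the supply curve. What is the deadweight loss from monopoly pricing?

$3737.83 thousand

Demand slope = (82.825 − 123.06)/(1095 − 476) = −0.065, so P = 154 − 0.065Q.
Supply slope = (113.95 − 107.76)/(1095 − 476) = 0.01, so P = 103 + 0.01Q.
Competitive equilibrium: 154 − 0.065Q = 103 + 0.01Q → Q* = 680, P* = 109.8.
Marginal revenue: MR = 154 − 0.13Q. Set MR = MC: 154 − 0.13Q = 103 + 0.01Q → Q_m = 364.28571.
Price P_m = 154 − 0.065·364.28571 = 130.32143; MC(Q_m) = 103 + 0.01·364.28571 = 106.64286.
Competitive Q* = 680, so ΔQ = 315.71429; wedge = 130.32143 − 106.64286 = 23.67857.
The triangle = ½ × 315.71429 × 23.67857 = $3737.83 thousand.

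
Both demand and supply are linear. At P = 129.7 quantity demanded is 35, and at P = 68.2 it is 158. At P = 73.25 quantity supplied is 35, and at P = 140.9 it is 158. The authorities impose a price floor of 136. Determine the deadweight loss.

Demand slope = (68.2 − 129.7)/(158 − 35) = −0.5, so P = 147.2 − 0.5Q.
Supply slope = (140.9 − 73.25)/(158 − 35) = 0.55, so P = 54 + 0.55Q.
Competitive equilibrium: 147.2 − 0.5Q = 54 + 0.55Q → Q* = 88.7619, P* = 102.819.
At the floor P = 136, quantity demanded = (147.2 − 136)/0.5 = 22.4.
Sellers' marginal cost at Q' = 22.4: 54 + 0.55·22.4 = 66.32.
ΔQ = 88.7619 − 22.4 = 66.3619; wedge = 136 − 66.32 = 69.68.
Welfare loss = ½ × 66.3619 × 69.68 = 2312.05.

2312.05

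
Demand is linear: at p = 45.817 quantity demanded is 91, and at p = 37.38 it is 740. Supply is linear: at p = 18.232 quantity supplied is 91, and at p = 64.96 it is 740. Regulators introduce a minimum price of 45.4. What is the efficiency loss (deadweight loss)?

Demand slope = (37.38 − 45.817)/(740 − 91) = −0.013, so p = 47 − 0.013q.
Supply slope = (64.96 − 18.232)/(740 − 91) = 0.072, so p = 11.68 + 0.072q.
Competitive equilibrium: 47 − 0.013q = 11.68 + 0.072q → q* = 415.52941, p* = 41.59812.
At the floor p = 45.4, quantity demanded = (47 − 45.4)/0.013 = 123.07692.
Sellers' marginal cost at q' = 123.07692: 11.68 + 0.072·123.07692 = 20.54154.
Δq = 415.52941 − 123.07692 = 292.45249; wedge = 45.4 − 20.54154 = 24.85846.
Welfare loss = ½ × 292.45249 × 24.85846 = 3634.96.

3634.96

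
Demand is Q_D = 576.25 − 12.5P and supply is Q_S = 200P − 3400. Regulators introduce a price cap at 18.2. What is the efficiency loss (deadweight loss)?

In inverse form: demand P = 46.1 − 0.08Q, supply P = 17 + 0.005Q.
Competitive equilibrium: 46.1 − 0.08Q = 17 + 0.005Q → Q* = 342.3529, P* = 18.7118.
At the ceiling P = 18.2, quantity supplied = (18.2 − 17)/0.005 = 240.
Willingness to pay at Q' = 240: 46.1 − 0.08·240 = 26.9.
ΔQ = 342.3529 − 240 = 102.3529; wedge = 26.9 − 18.2 = 8.7.
Welfare loss = ½ × 102.3529 × 8.7 = 445.24.

445.24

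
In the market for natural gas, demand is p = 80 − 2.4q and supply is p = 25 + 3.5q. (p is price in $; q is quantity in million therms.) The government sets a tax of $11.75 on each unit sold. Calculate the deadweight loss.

Competitive equilibrium: 80 − 2.4q = 25 + 3.5q → q* = 9.322, p* = 57.6271.
With the tax, the buyer price exceeds the seller price by 11.75: (80 − 2.4q) − (25 + 3.5q) = 11.75 → q' = 7.3305.
Δq = 9.322 − 7.3305 = 1.9915; the wedge equals the tax, 11.75.
The triangle = ½ × 1.9915 × 11.75 = $11.70 million.

$11.70 million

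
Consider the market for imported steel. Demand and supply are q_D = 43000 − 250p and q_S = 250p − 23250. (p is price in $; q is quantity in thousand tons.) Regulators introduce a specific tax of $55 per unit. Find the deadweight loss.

$189062.50 thousand

In inverse form: demand p = 172 − 0.004q, supply p = 93 + 0.004q.
Competitive equilibrium: 172 − 0.004q = 93 + 0.004q → q* = 9875, p* = 132.5.
With the tax, the buyer price exceeds the seller price by 55: (172 − 0.004q) − (93 + 0.004q) = 55 → q' = 3000.
Δq = 9875 − 3000 = 6875; the wedge equals the tax, 55.
Welfare loss = ½ × 6875 × 55 = $189062.50 thousand.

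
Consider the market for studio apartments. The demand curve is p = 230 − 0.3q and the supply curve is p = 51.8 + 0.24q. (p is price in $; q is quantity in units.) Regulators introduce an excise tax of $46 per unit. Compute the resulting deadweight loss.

$1959.26

Competitive equilibrium: 230 − 0.3q = 51.8 + 0.24q → q* = 330, p* = 131.
With the tax, the buyer price exceeds the seller price by 46: (230 − 0.3q) − (51.8 + 0.24q) = 46 → q' = 244.8148.
Δq = 330 − 244.8148 = 85.1852; the wedge equals the tax, 46.
The triangle = ½ × 85.1852 × 46 = $1959.26.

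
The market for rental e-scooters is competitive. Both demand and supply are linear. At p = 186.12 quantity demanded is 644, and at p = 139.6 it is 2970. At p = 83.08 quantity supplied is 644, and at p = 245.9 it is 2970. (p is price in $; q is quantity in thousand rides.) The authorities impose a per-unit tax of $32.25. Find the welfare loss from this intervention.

$5778.125 thousand

Demand slope = (139.6 − 186.12)/(2970 − 644) = −0.02, so p = 199 − 0.02q.
Supply slope = (245.9 − 83.08)/(2970 − 644) = 0.07, so p = 38 + 0.07q.
Competitive equilibrium: 199 − 0.02q = 38 + 0.07q → q* = 1788.88889, p* = 163.22222.
With the tax, the buyer price exceeds the seller price by 32.25: (199 − 0.02q) − (38 + 0.07q) = 32.25 → q' = 1430.55556.
Δq = 1788.88889 − 1430.55556 = 358.33333; the wedge equals the tax, 32.25.
The triangle = ½ × 358.33333 × 32.25 = $5778.125 thousand.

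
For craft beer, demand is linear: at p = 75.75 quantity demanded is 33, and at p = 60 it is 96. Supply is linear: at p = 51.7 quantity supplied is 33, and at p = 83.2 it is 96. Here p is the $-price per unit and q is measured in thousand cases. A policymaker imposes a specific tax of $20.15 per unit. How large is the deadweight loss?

Demand slope = (60 − 75.75)/(96 − 33) = −0.25, so p = 84 − 0.25q.
Supply slope = (83.2 − 51.7)/(96 − 33) = 0.5, so p = 35.2 + 0.5q.
Competitive equilibrium: 84 − 0.25q = 35.2 + 0.5q → q* = 65.0667, p* = 67.7333.
With the tax, the buyer price exceeds the seller price by 20.15: (84 − 0.25q) − (35.2 + 0.5q) = 20.15 → q' = 38.2.
Δq = 65.0667 − 38.2 = 26.8667; the wedge equals the tax, 20.15.
Deadweight loss = ½ × 26.8667 × 20.15 = $270.68 thousand.

$270.68 thousand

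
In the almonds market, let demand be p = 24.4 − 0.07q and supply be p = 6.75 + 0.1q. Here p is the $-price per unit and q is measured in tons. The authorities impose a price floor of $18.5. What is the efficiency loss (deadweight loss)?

Competitive equilibrium: 24.4 − 0.07q = 6.75 + 0.1q → q* = 103.8235, p* = 17.1324.
At the floor p = 18.5, quantity demanded = (24.4 − 18.5)/0.07 = 84.2857.
Sellers' marginal cost at q' = 84.2857: 6.75 + 0.1·84.2857 = 15.1786.
Δq = 103.8235 − 84.2857 = 19.5378; wedge = 18.5 − 15.1786 = 3.3214.
Deadweight loss = ½ × 19.5378 × 3.3214 = $32.45.

$32.45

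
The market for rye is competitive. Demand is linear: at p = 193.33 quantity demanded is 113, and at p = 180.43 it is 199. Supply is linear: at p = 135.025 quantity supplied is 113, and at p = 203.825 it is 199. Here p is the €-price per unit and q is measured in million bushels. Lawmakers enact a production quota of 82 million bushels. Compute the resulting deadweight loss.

€4053.13 million

Demand slope = (180.43 − 193.33)/(199 − 113) = −0.15, so p = 210.28 − 0.15q.
Supply slope = (203.825 − 135.025)/(199 − 113) = 0.8, so p = 44.625 + 0.8q.
Competitive equilibrium: 210.28 − 0.15q = 44.625 + 0.8q → q* = 174.3737, p* = 184.1239.
At q = 82: demand price = 210.28 − 0.15·82 = 197.98; supply price = 44.625 + 0.8·82 = 110.225.
Δq = 174.3737 − 82 = 92.3737; wedge = 197.98 − 110.225 = 87.755.
The triangle = ½ × 92.3737 × 87.755 = €4053.13 million.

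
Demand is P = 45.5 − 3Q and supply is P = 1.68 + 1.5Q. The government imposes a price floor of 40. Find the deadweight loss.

140.58

Competitive equilibrium: 45.5 − 3Q = 1.68 + 1.5Q → Q* = 9.7378, P* = 16.2867.
At the floor P = 40, quantity demanded = (45.5 − 40)/3 = 1.8333.
Sellers' marginal cost at Q' = 1.8333: 1.68 + 1.5·1.8333 = 4.43.
ΔQ = 9.7378 − 1.8333 = 7.9045; wedge = 40 − 4.43 = 35.57.
Deadweight loss = ½ × 7.9045 × 35.57 = 140.58.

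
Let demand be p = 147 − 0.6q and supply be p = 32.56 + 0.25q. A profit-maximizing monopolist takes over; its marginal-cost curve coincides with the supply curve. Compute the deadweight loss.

1319.09

Competitive equilibrium: 147 − 0.6q = 32.56 + 0.25q → q* = 134.6353, p* = 66.2188.
Marginal revenue: MR = 147 − 1.2q. Set MR = MC: 147 − 1.2q = 32.56 + 0.25q → q_m = 78.9241.
Price p_m = 147 − 0.6·78.9241 = 99.6455; MC(q_m) = 32.56 + 0.25·78.9241 = 52.291.
Competitive q* = 134.6353, so Δq = 55.7112; wedge = 99.6455 − 52.291 = 47.3545.
Deadweight loss = ½ × 55.7112 × 47.3545 = 1319.09.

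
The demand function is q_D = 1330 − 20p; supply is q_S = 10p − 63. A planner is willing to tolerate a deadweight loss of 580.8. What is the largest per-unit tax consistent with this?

In inverse form: demand p = 66.5 − 0.05q, supply p = 6.3 + 0.1q.
Competitive equilibrium: 66.5 − 0.05q = 6.3 + 0.1q → q* = 401.3333, p* = 46.4333.
A tax t gives Δq = t/0.15 and wedge t, so DWL = t²/0.3.
t²/0.3 = 580.8 → t² = 174.24 → t = 13.2.

13.2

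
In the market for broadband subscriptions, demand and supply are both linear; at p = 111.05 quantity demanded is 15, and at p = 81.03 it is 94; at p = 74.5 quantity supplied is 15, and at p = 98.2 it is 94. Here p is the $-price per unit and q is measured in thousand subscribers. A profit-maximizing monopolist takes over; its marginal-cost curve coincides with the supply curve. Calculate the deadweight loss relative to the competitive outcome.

Demand slope = (81.03 − 111.05)/(94 − 15) = −0.38, so p = 116.75 − 0.38q.
Supply slope = (98.2 − 74.5)/(94 − 15) = 0.3, so p = 70 + 0.3q.
Competitive equilibrium: 116.75 − 0.38q = 70 + 0.3q → q* = 68.75, p* = 90.625.
Marginal revenue: MR = 116.75 − 0.76q. Set MR = MC: 116.75 − 0.76q = 70 + 0.3q → q_m = 44.1038.
Price p_m = 116.75 − 0.38·44.1038 = 99.9906; MC(q_m) = 70 + 0.3·44.1038 = 83.2311.
Competitive q* = 68.75, so Δq = 24.6462; wedge = 99.9906 − 83.2311 = 16.7595.
The triangle = ½ × 24.6462 × 16.7595 = $206.53 thousand.

$206.53 thousand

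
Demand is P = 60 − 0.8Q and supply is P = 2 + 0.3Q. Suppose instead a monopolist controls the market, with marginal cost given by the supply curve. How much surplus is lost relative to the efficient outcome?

Competitive equilibrium: 60 − 0.8Q = 2 + 0.3Q → Q* = 52.7273, P* = 17.8182.
Marginal revenue: MR = 60 − 1.6Q. Set MR = MC: 60 − 1.6Q = 2 + 0.3Q → Q_m = 30.5263.
Price P_m = 60 − 0.8·30.5263 = 35.579; MC(Q_m) = 2 + 0.3·30.5263 = 11.1579.
Competitive Q* = 52.7273, so ΔQ = 22.201; wedge = 35.579 − 11.1579 = 24.4211.
Deadweight loss = ½ × 22.201 × 24.4211 = 271.09.

271.09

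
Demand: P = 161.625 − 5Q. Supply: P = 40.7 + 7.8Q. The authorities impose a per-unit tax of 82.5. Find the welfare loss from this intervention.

Competitive equilibrium: 161.625 − 5Q = 40.7 + 7.8Q → Q* = 9.4473, P* = 114.3887.
With the tax, the buyer price exceeds the seller price by 82.5: (161.625 − 5Q) − (40.7 + 7.8Q) = 82.5 → Q' = 3.002.
ΔQ = 9.4473 − 3.002 = 6.4453; the wedge equals the tax, 82.5.
The triangle = ½ × 6.4453 × 82.5 = 265.87.

265.87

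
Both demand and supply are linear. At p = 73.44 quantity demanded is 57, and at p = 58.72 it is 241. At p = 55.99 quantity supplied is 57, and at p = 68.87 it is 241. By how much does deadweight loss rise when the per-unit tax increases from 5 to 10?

250

Demand slope = (58.72 − 73.44)/(241 − 57) = −0.08, so p = 78 − 0.08q.
Supply slope = (68.87 − 55.99)/(241 − 57) = 0.07, so p = 52 + 0.07q.
Competitive equilibrium: 78 − 0.08q = 52 + 0.07q → q* = 173.3333, p* = 64.1333.
For a per-unit tax t: Δq = t/0.15, so DWL = ½·t·(t/0.15) = t²/0.3.
At t = 5: DWL = 83.333. At t = 10: DWL = 333.333.
Increase = 333.333 − 83.333 = 250.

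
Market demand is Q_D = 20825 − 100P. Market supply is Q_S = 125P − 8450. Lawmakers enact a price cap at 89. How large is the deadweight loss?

In inverse form: demand P = 208.25 − 0.01Q, supply P = 67.6 + 0.008Q.
Competitive equilibrium: 208.25 − 0.01Q = 67.6 + 0.008Q → Q* = 7813.8889, P* = 130.1111.
At the ceiling P = 89, quantity supplied = (89 − 67.6)/0.008 = 2675.
Willingness to pay at Q' = 2675: 208.25 − 0.01·2675 = 181.5.
ΔQ = 7813.8889 − 2675 = 5138.8889; wedge = 181.5 − 89 = 92.5.
DWL = ½ × 5138.8889 × 92.5 = 237673.61.

237673.61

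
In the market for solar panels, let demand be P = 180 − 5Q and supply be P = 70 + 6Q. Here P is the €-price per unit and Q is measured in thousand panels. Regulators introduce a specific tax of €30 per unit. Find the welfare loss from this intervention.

€40.91 thousand

Competitive equilibrium: 180 − 5Q = 70 + 6Q → Q* = 10, P* = 130.
With the tax, the buyer price exceeds the seller price by 30: (180 − 5Q) − (70 + 6Q) = 30 → Q' = 7.2727.
ΔQ = 10 − 7.2727 = 2.7273; the wedge equals the tax, 30.
DWL = ½ × 2.7273 × 30 = €40.91 thousand.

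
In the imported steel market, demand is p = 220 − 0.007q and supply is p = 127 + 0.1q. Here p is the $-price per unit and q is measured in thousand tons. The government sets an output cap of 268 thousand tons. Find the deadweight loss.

Competitive equilibrium: 220 − 0.007q = 127 + 0.1q → q* = 869.1589, p* = 213.9159.
At q = 268: demand price = 220 − 0.007·268 = 218.124; supply price = 127 + 0.1·268 = 153.8.
Δq = 869.1589 − 268 = 601.1589; wedge = 218.124 − 153.8 = 64.324.
The triangle = ½ × 601.1589 × 64.324 = $19334.47 thousand.

$19334.47 thousand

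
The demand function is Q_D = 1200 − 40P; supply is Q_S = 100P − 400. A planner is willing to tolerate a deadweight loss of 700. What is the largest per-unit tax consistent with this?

In inverse form: demand P = 30 − 0.025Q, supply P = 4 + 0.01Q.
Competitive equilibrium: 30 − 0.025Q = 4 + 0.01Q → Q* = 742.8571, P* = 11.4286.
A tax t gives ΔQ = t/0.035 and wedge t, so DWL = t²/0.07.
t²/0.07 = 700 → t² = 49 → t = 7.

7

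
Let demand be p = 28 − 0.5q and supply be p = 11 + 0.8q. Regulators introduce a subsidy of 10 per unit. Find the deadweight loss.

Competitive equilibrium: 28 − 0.5q = 11 + 0.8q → q* = 13.0769, p* = 21.4615.
The subsidy lowers effective supply by 10: p = 1 + 0.8q.
New quantity: 28 − 0.5q = 1 + 0.8q → q' = 20.7692.
Overproduction Δq = 20.7692 − 13.0769 = 7.6923; wedge = subsidy = 10.
Deadweight loss = ½ × 7.6923 × 10 = 38.46.

38.46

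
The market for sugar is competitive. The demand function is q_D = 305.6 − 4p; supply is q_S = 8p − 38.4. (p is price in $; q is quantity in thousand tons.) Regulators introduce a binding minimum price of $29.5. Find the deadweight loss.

$2.08 thousand

In inverse form: demand p = 76.4 − 0.25q, supply p = 4.8 + 0.125q.
Competitive equilibrium: 76.4 − 0.25q = 4.8 + 0.125q → q* = 190.9333, p* = 28.6667.
At the floor p = 29.5, quantity demanded = (76.4 − 29.5)/0.25 = 187.6.
Sellers' marginal cost at q' = 187.6: 4.8 + 0.125·187.6 = 28.25.
Δq = 190.9333 − 187.6 = 3.3333; wedge = 29.5 − 28.25 = 1.25.
DWL = ½ × 3.3333 × 1.25 = $2.08 thousand.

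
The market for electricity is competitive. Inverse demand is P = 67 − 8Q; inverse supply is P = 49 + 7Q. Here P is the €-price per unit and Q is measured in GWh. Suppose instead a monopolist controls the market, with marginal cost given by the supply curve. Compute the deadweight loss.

Competitive equilibrium: 67 − 8Q = 49 + 7Q → Q* = 1.2, P* = 57.4.
Marginal revenue: MR = 67 − 16Q. Set MR = MC: 67 − 16Q = 49 + 7Q → Q_m = 0.7826.
Price P_m = 67 − 8·0.7826 = 60.7392; MC(Q_m) = 49 + 7·0.7826 = 54.4782.
Competitive Q* = 1.2, so ΔQ = 0.4174; wedge = 60.7392 − 54.4782 = 6.261.
Welfare loss = ½ × 0.4174 × 6.261 = €1.31.

€1.31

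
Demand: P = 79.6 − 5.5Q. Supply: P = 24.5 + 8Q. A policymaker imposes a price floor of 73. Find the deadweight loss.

Competitive equilibrium: 79.6 − 5.5Q = 24.5 + 8Q → Q* = 4.08148, P* = 57.15185.
At the floor P = 73, quantity demanded = (79.6 − 73)/5.5 = 1.2.
Sellers' marginal cost at Q' = 1.2: 24.5 + 8·1.2 = 34.1.
ΔQ = 4.08148 − 1.2 = 2.88148; wedge = 73 − 34.1 = 38.9.
Welfare loss = ½ × 2.88148 × 38.9 = 56.04.

56.04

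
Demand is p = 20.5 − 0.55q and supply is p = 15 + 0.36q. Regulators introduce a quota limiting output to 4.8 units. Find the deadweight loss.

0.70

Competitive equilibrium: 20.5 − 0.55q = 15 + 0.36q → q* = 6.044, p* = 17.1758.
At q = 4.8: demand price = 20.5 − 0.55·4.8 = 17.86; supply price = 15 + 0.36·4.8 = 16.728.
Δq = 6.044 − 4.8 = 1.244; wedge = 17.86 − 16.728 = 1.132.
Welfare loss = ½ × 1.244 × 1.132 = 0.70.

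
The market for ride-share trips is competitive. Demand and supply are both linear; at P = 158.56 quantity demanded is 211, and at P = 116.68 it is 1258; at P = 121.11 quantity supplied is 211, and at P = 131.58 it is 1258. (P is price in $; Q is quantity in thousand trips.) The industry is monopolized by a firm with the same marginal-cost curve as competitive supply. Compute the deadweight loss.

$4551.11 thousand

Demand slope = (116.68 − 158.56)/(1258 − 211) = −0.04, so P = 167 − 0.04Q.
Supply slope = (131.58 − 121.11)/(1258 − 211) = 0.01, so P = 119 + 0.01Q.
Competitive equilibrium: 167 − 0.04Q = 119 + 0.01Q → Q* = 960, P* = 128.6.
Marginal revenue: MR = 167 − 0.08Q. Set MR = MC: 167 − 0.08Q = 119 + 0.01Q → Q_m = 533.33333.
Price P_m = 167 − 0.04·533.33333 = 145.66667; MC(Q_m) = 119 + 0.01·533.33333 = 124.33333.
Competitive Q* = 960, so ΔQ = 426.66667; wedge = 145.66667 − 124.33333 = 21.33334.
The triangle = ½ × 426.66667 × 21.33334 = $4551.11 thousand.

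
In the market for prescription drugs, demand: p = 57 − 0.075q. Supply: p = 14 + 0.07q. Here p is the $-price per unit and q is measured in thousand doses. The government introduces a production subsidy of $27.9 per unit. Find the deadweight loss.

$2684.17 thousand

Competitive equilibrium: 57 − 0.075q = 14 + 0.07q → q* = 296.5517, p* = 34.7586.
The subsidy lowers effective supply by 27.9: p = 0.07q − 13.9.
New quantity: 57 − 0.075q = 0.07q − 13.9 → q' = 488.9655.
Overproduction Δq = 488.9655 − 296.5517 = 192.4138; wedge = subsidy = 27.9.
Welfare loss = ½ × 192.4138 × 27.9 = $2684.17 thousand.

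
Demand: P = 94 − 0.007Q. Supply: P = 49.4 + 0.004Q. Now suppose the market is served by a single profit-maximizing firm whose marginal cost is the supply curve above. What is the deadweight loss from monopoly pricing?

13674.08

Competitive equilibrium: 94 − 0.007Q = 49.4 + 0.004Q → Q* = 4054.54545, P* = 65.61818.
Marginal revenue: MR = 94 − 0.014Q. Set MR = MC: 94 − 0.014Q = 49.4 + 0.004Q → Q_m = 2477.77778.
Price P_m = 94 − 0.007·2477.77778 = 76.65556; MC(Q_m) = 49.4 + 0.004·2477.77778 = 59.31111.
Competitive Q* = 4054.54545, so ΔQ = 1576.76767; wedge = 76.65556 − 59.31111 = 17.34445.
Deadweight loss = ½ × 1576.76767 × 17.34445 = 13674.08.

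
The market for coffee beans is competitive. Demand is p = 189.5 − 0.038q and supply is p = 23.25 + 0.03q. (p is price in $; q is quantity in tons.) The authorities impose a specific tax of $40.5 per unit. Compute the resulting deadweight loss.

Competitive equilibrium: 189.5 − 0.038q = 23.25 + 0.03q → q* = 2444.8529, p* = 96.5956.
With the tax, the buyer price exceeds the seller price by 40.5: (189.5 − 0.038q) − (23.25 + 0.03q) = 40.5 → q' = 1849.2647.
Δq = 2444.8529 − 1849.2647 = 595.5882; the wedge equals the tax, 40.5.
Welfare loss = ½ × 595.5882 × 40.5 = $12060.66.

$12060.66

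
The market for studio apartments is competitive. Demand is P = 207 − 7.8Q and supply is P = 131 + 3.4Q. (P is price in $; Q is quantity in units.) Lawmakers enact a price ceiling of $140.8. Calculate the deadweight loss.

$85.32

Competitive equilibrium: 207 − 7.8Q = 131 + 3.4Q → Q* = 6.7857, P* = 154.0714.
At the ceiling P = 140.8, quantity supplied = (140.8 − 131)/3.4 = 2.8824.
Willingness to pay at Q' = 2.8824: 207 − 7.8·2.8824 = 184.5173.
ΔQ = 6.7857 − 2.8824 = 3.9033; wedge = 184.5173 − 140.8 = 43.7173.
DWL = ½ × 3.9033 × 43.7173 = $85.32.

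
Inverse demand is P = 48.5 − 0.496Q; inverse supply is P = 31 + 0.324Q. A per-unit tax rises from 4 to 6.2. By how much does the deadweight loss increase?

13.68

Competitive equilibrium: 48.5 − 0.496Q = 31 + 0.324Q → Q* = 21.3415, P* = 37.9146.
For a per-unit tax t: ΔQ = t/0.82, so DWL = ½·t·(t/0.82) = t²/1.64.
At t = 4: DWL = 9.756. At t = 6.2: DWL = 23.439.
Increase = 23.439 − 9.756 = 13.68.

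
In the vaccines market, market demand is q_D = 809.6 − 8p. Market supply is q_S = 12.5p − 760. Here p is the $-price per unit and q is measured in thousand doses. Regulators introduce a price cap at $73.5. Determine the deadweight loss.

In inverse form: demand p = 101.2 − 0.125q, supply p = 60.8 + 0.08q.
Competitive equilibrium: 101.2 − 0.125q = 60.8 + 0.08q → q* = 197.0732, p* = 76.5659.
At the ceiling p = 73.5, quantity supplied = (73.5 − 60.8)/0.08 = 158.75.
Willingness to pay at q' = 158.75: 101.2 − 0.125·158.75 = 81.3563.
Δq = 197.0732 − 158.75 = 38.3232; wedge = 81.3563 − 73.5 = 7.8563.
Welfare loss = ½ × 38.3232 × 7.8563 = $150.54 thousand.

$150.54 thousand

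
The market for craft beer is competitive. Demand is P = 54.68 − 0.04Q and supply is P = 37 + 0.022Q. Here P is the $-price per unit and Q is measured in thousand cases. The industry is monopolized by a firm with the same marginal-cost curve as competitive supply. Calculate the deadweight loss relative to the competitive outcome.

$387.67 thousand

Competitive equilibrium: 54.68 − 0.04Q = 37 + 0.022Q → Q* = 285.1613, P* = 43.2735.
Marginal revenue: MR = 54.68 − 0.08Q. Set MR = MC: 54.68 − 0.08Q = 37 + 0.022Q → Q_m = 173.3333.
Price P_m = 54.68 − 0.04·173.3333 = 47.7467; MC(Q_m) = 37 + 0.022·173.3333 = 40.8133.
Competitive Q* = 285.1613, so ΔQ = 111.828; wedge = 47.7467 − 40.8133 = 6.9334.
The triangle = ½ × 111.828 × 6.9334 = $387.67 thousand.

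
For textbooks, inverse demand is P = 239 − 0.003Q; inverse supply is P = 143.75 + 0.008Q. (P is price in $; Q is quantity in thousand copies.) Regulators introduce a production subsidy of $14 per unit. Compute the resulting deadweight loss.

Competitive equilibrium: 239 − 0.003Q = 143.75 + 0.008Q → Q* = 8659.0909, P* = 213.0227.
The subsidy lowers effective supply by 14: P = 129.75 + 0.008Q.
New quantity: 239 − 0.003Q = 129.75 + 0.008Q → Q' = 9931.8182.
Overproduction ΔQ = 9931.8182 − 8659.0909 = 1272.7273; wedge = subsidy = 14.
Deadweight loss = ½ × 1272.7273 × 14 = $8909.09 thousand.

$8909.09 thousand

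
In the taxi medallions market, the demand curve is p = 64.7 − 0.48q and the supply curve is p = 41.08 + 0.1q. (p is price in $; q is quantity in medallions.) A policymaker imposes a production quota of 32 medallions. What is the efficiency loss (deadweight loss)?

$22.07

Competitive equilibrium: 64.7 − 0.48q = 41.08 + 0.1q → q* = 40.7241, p* = 45.1524.
At q = 32: demand price = 64.7 − 0.48·32 = 49.34; supply price = 41.08 + 0.1·32 = 44.28.
Δq = 40.7241 − 32 = 8.7241; wedge = 49.34 − 44.28 = 5.06.
Welfare loss = ½ × 8.7241 × 5.06 = $22.07.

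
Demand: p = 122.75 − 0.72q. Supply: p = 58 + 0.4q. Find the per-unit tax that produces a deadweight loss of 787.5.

42

Competitive equilibrium: 122.75 − 0.72q = 58 + 0.4q → q* = 57.8125, p* = 81.125.
A tax t gives Δq = t/1.12 and wedge t, so DWL = t²/2.24.
t²/2.24 = 787.5 → t² = 1764 → t = 42.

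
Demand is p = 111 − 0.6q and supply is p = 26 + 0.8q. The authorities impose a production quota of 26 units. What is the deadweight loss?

Competitive equilibrium: 111 − 0.6q = 26 + 0.8q → q* = 60.7143, p* = 74.5714.
At q = 26: demand price = 111 − 0.6·26 = 95.4; supply price = 26 + 0.8·26 = 46.8.
Δq = 60.7143 − 26 = 34.7143; wedge = 95.4 − 46.8 = 48.6.
Deadweight loss = ½ × 34.7143 × 48.6 = 843.56.

843.56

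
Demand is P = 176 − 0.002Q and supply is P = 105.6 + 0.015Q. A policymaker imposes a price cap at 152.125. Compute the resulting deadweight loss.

Competitive equilibrium: 176 − 0.002Q = 105.6 + 0.015Q → Q* = 4141.17647, P* = 167.71765.
At the ceiling P = 152.125, quantity supplied = (152.125 − 105.6)/0.015 = 3101.66667.
Willingness to pay at Q' = 3101.66667: 176 − 0.002·3101.66667 = 169.79667.
ΔQ = 4141.17647 − 3101.66667 = 1039.5098; wedge = 169.79667 − 152.125 = 17.67167.
The triangle = ½ × 1039.5098 × 17.67167 = 9184.94.

9184.94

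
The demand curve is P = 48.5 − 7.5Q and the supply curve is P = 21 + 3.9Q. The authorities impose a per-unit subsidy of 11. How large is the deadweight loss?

5.31

Competitive equilibrium: 48.5 − 7.5Q = 21 + 3.9Q → Q* = 2.4123, P* = 30.4079.
The subsidy lowers effective supply by 11: P = 10 + 3.9Q.
New quantity: 48.5 − 7.5Q = 10 + 3.9Q → Q' = 3.3772.
Overproduction ΔQ = 3.3772 − 2.4123 = 0.9649; wedge = subsidy = 11.
Welfare loss = ½ × 0.9649 × 11 = 5.31.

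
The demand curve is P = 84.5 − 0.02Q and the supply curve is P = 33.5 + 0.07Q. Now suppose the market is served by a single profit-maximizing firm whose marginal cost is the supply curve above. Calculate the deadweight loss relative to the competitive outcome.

Competitive equilibrium: 84.5 − 0.02Q = 33.5 + 0.07Q → Q* = 566.6667, P* = 73.1667.
Marginal revenue: MR = 84.5 − 0.04Q. Set MR = MC: 84.5 − 0.04Q = 33.5 + 0.07Q → Q_m = 463.6364.
Price P_m = 84.5 − 0.02·463.6364 = 75.2273; MC(Q_m) = 33.5 + 0.07·463.6364 = 65.9545.
Competitive Q* = 566.6667, so ΔQ = 103.0303; wedge = 75.2273 − 65.9545 = 9.2728.
The triangle = ½ × 103.0303 × 9.2728 = 477.69.

477.69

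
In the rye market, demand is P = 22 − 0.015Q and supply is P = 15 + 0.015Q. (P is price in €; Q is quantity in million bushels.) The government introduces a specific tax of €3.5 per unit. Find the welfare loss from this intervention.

Competitive equilibrium: 22 − 0.015Q = 15 + 0.015Q → Q* = 233.3333, P* = 18.5.
With the tax, the buyer price exceeds the seller price by 3.5: (22 − 0.015Q) − (15 + 0.015Q) = 3.5 → Q' = 116.6667.
ΔQ = 233.3333 − 116.6667 = 116.6666; the wedge equals the tax, 3.5.
The triangle = ½ × 116.6666 × 3.5 = €204.17 million.

€204.17 million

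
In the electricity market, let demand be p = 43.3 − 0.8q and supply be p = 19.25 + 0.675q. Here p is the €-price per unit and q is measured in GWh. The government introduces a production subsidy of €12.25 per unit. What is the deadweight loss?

Competitive equilibrium: 43.3 − 0.8q = 19.25 + 0.675q → q* = 16.3051, p* = 30.2559.
The subsidy lowers effective supply by 12.25: p = 7 + 0.675q.
New quantity: 43.3 − 0.8q = 7 + 0.675q → q' = 24.6102.
Overproduction Δq = 24.6102 − 16.3051 = 8.3051; wedge = subsidy = 12.25.
Deadweight loss = ½ × 8.3051 × 12.25 = €50.87.

€50.87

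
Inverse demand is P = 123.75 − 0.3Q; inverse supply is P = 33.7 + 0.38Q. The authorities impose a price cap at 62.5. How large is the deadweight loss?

1090.63

Competitive equilibrium: 123.75 − 0.3Q = 33.7 + 0.38Q → Q* = 132.42647, P* = 84.02206.
At the ceiling P = 62.5, quantity supplied = (62.5 − 33.7)/0.38 = 75.78947.
Willingness to pay at Q' = 75.78947: 123.75 − 0.3·75.78947 = 101.01316.
ΔQ = 132.42647 − 75.78947 = 56.637; wedge = 101.01316 − 62.5 = 38.51316.
DWL = ½ × 56.637 × 38.51316 = 1090.63.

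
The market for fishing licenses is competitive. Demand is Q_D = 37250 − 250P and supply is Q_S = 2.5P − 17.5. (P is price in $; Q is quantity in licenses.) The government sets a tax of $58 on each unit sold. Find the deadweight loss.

In inverse form: demand P = 149 − 0.004Q, supply P = 7 + 0.4Q.
Competitive equilibrium: 149 − 0.004Q = 7 + 0.4Q → Q* = 351.48515, P* = 147.59406.
With the tax, the buyer price exceeds the seller price by 58: (149 − 0.004Q) − (7 + 0.4Q) = 58 → Q' = 207.92079.
ΔQ = 351.48515 − 207.92079 = 143.56436; the wedge equals the tax, 58.
Deadweight loss = ½ × 143.56436 × 58 = $4163.37.

$4163.37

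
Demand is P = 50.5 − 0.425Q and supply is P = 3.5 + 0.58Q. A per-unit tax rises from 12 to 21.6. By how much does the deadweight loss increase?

160.48

Competitive equilibrium: 50.5 − 0.425Q = 3.5 + 0.58Q → Q* = 46.7662, P* = 30.6244.
For a per-unit tax t: ΔQ = t/1.005, so DWL = ½·t·(t/1.005) = t²/2.01.
At t = 12: DWL = 71.642. At t = 21.6: DWL = 232.119.
Increase = 232.119 − 71.642 = 160.48.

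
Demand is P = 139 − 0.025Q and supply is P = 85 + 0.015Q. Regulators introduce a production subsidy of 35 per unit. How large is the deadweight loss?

Competitive equilibrium: 139 − 0.025Q = 85 + 0.015Q → Q* = 1350, P* = 105.25.
The subsidy lowers effective supply by 35: P = 50 + 0.015Q.
New quantity: 139 − 0.025Q = 50 + 0.015Q → Q' = 2225.
Overproduction ΔQ = 2225 − 1350 = 875; wedge = subsidy = 35.
Welfare loss = ½ × 875 × 35 = 15312.50.

15312.50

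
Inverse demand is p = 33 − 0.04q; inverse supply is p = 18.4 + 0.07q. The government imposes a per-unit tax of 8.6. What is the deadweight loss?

Competitive equilibrium: 33 − 0.04q = 18.4 + 0.07q → q* = 132.7273, p* = 27.6909.
With the tax, the buyer price exceeds the seller price by 8.6: (33 − 0.04q) − (18.4 + 0.07q) = 8.6 → q' = 54.5455.
Δq = 132.7273 − 54.5455 = 78.1818; the wedge equals the tax, 8.6.
The triangle = ½ × 78.1818 × 8.6 = 336.18.

336.18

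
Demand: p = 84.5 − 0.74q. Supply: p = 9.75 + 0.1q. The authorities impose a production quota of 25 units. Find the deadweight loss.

1719.68

Competitive equilibrium: 84.5 − 0.74q = 9.75 + 0.1q → q* = 88.9881, p* = 18.6488.
At q = 25: demand price = 84.5 − 0.74·25 = 66; supply price = 9.75 + 0.1·25 = 12.25.
Δq = 88.9881 − 25 = 63.9881; wedge = 66 − 12.25 = 53.75.
DWL = ½ × 63.9881 × 53.75 = 1719.68.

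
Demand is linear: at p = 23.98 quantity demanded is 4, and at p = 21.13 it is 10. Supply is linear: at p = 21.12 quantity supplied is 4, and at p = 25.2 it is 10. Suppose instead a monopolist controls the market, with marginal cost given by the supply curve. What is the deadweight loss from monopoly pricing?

2.06

Demand slope = (21.13 − 23.98)/(10 − 4) = −0.475, so p = 25.88 − 0.475q.
Supply slope = (25.2 − 21.12)/(10 − 4) = 0.68, so p = 18.4 + 0.68q.
Competitive equilibrium: 25.88 − 0.475q = 18.4 + 0.68q → q* = 6.4762, p* = 22.8038.
Marginal revenue: MR = 25.88 − 0.95q. Set MR = MC: 25.88 − 0.95q = 18.4 + 0.68q → q_m = 4.589.
Price p_m = 25.88 − 0.475·4.589 = 23.7002; MC(q_m) = 18.4 + 0.68·4.589 = 21.5205.
Competitive q* = 6.4762, so Δq = 1.8872; wedge = 23.7002 − 21.5205 = 2.1797.
DWL = ½ × 1.8872 × 2.1797 = 2.06.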